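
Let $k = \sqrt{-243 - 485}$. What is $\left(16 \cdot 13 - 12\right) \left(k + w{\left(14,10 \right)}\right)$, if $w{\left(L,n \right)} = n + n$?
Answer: $3920 + 392 i \sqrt{182} \approx 3920.0 + 5288.4 i$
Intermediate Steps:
$w{\left(L,n \right)} = 2 n$
$k = 2 i \sqrt{182}$ ($k = \sqrt{-728} = 2 i \sqrt{182} \approx 26.981 i$)
$\left(16 \cdot 13 - 12\right) \left(k + w{\left(14,10 \right)}\right) = \left(16 \cdot 13 - 12\right) \left(2 i \sqrt{182} + 2 \cdot 10\right) = \left(208 - 12\right) \left(2 i \sqrt{182} + 20\right) = 196 \left(20 + 2 i \sqrt{182}\right) = 3920 + 392 i \sqrt{182}$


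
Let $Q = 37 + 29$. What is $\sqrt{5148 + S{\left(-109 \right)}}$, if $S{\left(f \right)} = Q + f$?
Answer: $\sqrt{5105} \approx 71.449$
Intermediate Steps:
$Q = 66$
$S{\left(f \right)} = 66 + f$
$\sqrt{5148 + S{\left(-109 \right)}} = \sqrt{5148 + \left(66 - 109\right)} = \sqrt{5148 - 43} = \sqrt{5105}$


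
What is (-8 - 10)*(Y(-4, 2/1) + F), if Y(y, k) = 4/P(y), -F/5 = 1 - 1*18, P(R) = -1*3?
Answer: -1506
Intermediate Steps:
P(R) = -3
F = 85 (F = -5*(1 - 1*18) = -5*(1 - 18) = -5*(-17) = 85)
Y(y, k) = -4/3 (Y(y, k) = 4/(-3) = 4*(-⅓) = -4/3)
(-8 - 10)*(Y(-4, 2/1) + F) = (-8 - 10)*(-4/3 + 85) = -18*251/3 = -1506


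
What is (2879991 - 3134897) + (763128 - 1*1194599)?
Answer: -686377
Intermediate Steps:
(2879991 - 3134897) + (763128 - 1*1194599) = -254906 + (763128 - 1194599) = -254906 - 431471 = -686377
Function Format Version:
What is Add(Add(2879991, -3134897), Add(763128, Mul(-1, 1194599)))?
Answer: -686377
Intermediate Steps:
Add(Add(2879991, -3134897), Add(763128, Mul(-1, 1194599))) = Add(-254906, Add(763128, -1194599)) = Add(-254906, -431471) = -686377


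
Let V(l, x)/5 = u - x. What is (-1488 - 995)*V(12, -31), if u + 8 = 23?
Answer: -571090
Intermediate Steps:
u = 15 (u = -8 + 23 = 15)
V(l, x) = 75 - 5*x (V(l, x) = 5*(15 - x) = 75 - 5*x)
(-1488 - 995)*V(12, -31) = (-1488 - 995)*(75 - 5*(-31)) = -2483*(75 + 155) = -2483*230 = -571090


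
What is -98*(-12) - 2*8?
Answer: 1160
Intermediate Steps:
-98*(-12) - 2*8 = 1176 - 16 = 1160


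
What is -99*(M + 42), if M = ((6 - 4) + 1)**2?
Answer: -5049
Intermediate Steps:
M = 9 (M = (2 + 1)**2 = 3**2 = 9)
-99*(M + 42) = -99*(9 + 42) = -99*51 = -5049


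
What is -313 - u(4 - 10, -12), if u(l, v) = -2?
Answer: -311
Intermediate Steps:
-313 - u(4 - 10, -12) = -313 - 1*(-2) = -313 + 2 = -311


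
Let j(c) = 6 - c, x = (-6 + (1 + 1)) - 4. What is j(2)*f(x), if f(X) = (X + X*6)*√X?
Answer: -448*I*√2 ≈ -633.57*I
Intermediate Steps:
x = -8 (x = (-6 + 2) - 4 = -4 - 4 = -8)
f(X) = 7*X^(3/2) (f(X) = (X + 6*X)*√X = (7*X)*√X = 7*X^(3/2))
j(2)*f(x) = (6 - 1*2)*(7*(-8)^(3/2)) = (6 - 2)*(7*(-16*I*√2)) = 4*(-112*I*√2) = -448*I*√2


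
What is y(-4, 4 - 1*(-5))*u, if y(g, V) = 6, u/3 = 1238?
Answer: 22284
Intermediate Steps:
u = 3714 (u = 3*1238 = 3714)
y(-4, 4 - 1*(-5))*u = 6*3714 = 22284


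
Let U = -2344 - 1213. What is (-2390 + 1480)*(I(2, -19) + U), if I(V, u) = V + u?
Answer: 3252340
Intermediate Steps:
U = -3557
(-2390 + 1480)*(I(2, -19) + U) = (-2390 + 1480)*((2 - 19) - 3557) = -910*(-17 - 3557) = -910*(-3574) = 3252340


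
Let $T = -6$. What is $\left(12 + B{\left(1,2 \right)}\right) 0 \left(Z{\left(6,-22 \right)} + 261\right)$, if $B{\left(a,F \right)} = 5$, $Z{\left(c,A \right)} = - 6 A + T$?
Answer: $0$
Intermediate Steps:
$Z{\left(c,A \right)} = -6 - 6 A$ ($Z{\left(c,A \right)} = - 6 A - 6 = -6 - 6 A$)
$\left(12 + B{\left(1,2 \right)}\right) 0 \left(Z{\left(6,-22 \right)} + 261\right) = \left(12 + 5\right) 0 \left(\left(-6 - -132\right) + 261\right) = 17 \cdot 0 \left(\left(-6 + 132\right) + 261\right) = 0 \left(126 + 261\right) = 0 \cdot 387 = 0$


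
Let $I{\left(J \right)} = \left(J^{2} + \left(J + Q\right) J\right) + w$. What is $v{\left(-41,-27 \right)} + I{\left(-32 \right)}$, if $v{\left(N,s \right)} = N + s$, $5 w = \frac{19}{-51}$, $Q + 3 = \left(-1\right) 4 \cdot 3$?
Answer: $\frac{627281}{255} \approx 2459.9$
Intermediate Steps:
$Q = -15$ ($Q = -3 + \left(-1\right) 4 \cdot 3 = -3 - 12 = -15$)
$w = - \frac{19}{255}$ ($w = \frac{19 \frac{1}{-51}}{5} = \frac{19 \left(- \frac{1}{51}\right)}{5} = \frac{1}{5} \left(- \frac{19}{51}\right) = - \frac{19}{255} \approx -0.07451$)
$I{\left(J \right)} = - \frac{19}{255} + J^{2} + J \left(-15 + J\right)$ ($I{\left(J \right)} = \left(J^{2} + \left(J - 15\right) J\right) - \frac{19}{255} = \left(J^{2} + \left(-15 + J\right) J\right) - \frac{19}{255} = \left(J^{2} + J \left(-15 + J\right)\right) - \frac{19}{255} = - \frac{19}{255} + J^{2} + J \left(-15 + J\right)$)
$v{\left(-41,-27 \right)} + I{\left(-32 \right)} = \left(-41 - 27\right) - \left(- \frac{122381}{255} - 2048\right) = -68 + \left(- \frac{19}{255} + 480 + 2 \cdot 1024\right) = -68 + \left(- \frac{19}{255} + 480 + 2048\right) = -68 + \frac{644621}{255} = \frac{627281}{255}$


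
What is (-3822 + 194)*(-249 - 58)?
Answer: 1113796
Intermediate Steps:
(-3822 + 194)*(-249 - 58) = -3628*(-307) = 1113796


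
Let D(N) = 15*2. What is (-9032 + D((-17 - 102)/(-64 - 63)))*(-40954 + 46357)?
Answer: -48637806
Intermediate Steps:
D(N) = 30
(-9032 + D((-17 - 102)/(-64 - 63)))*(-40954 + 46357) = (-9032 + 30)*(-40954 + 46357) = -9002*5403 = -48637806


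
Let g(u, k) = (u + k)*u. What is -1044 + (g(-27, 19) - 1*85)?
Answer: -913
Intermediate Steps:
g(u, k) = u*(k + u) (g(u, k) = (k + u)*u = u*(k + u))
-1044 + (g(-27, 19) - 1*85) = -1044 + (-27*(19 - 27) - 1*85) = -1044 + (-27*(-8) - 85) = -1044 + (216 - 85) = -1044 + 131 = -913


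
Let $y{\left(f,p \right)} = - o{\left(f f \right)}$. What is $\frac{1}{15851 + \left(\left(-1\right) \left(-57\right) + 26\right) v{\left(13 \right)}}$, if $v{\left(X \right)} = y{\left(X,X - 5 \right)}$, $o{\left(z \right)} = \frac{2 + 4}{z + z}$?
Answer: $\frac{169}{2678570} \approx 6.3093 \cdot 10^{-5}$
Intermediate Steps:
$o{\left(z \right)} = \frac{3}{z}$ ($o{\left(z \right)} = \frac{6}{2 z} = 6 \frac{1}{2 z} = \frac{3}{z}$)
$y{\left(f,p \right)} = - \frac{3}{f^{2}}$ ($y{\left(f,p \right)} = - \frac{3}{f f} = - \frac{3}{f^{2}}$)
$v{\left(X \right)} = - \frac{3}{X^{2}}$
$\frac{1}{15851 + \left(\left(-1\right) \left(-57\right) + 26\right) v{\left(13 \right)}} = \frac{1}{15851 + \left(\left(-1\right) \left(-57\right) + 26\right) \left(- \frac{3}{169}\right)} = \frac{1}{15851 + \left(57 + 26\right) \left(\left(-3\right) \frac{1}{169}\right)} = \frac{1}{15851 + 83 \left(- \frac{3}{169}\right)} = \frac{1}{15851 - \frac{249}{169}} = \frac{1}{\frac{2678570}{169}} = \frac{169}{2678570}$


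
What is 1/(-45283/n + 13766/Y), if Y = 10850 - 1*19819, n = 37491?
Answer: -336256779/922244333 ≈ -0.36461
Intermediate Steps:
Y = -8969 (Y = 10850 - 19819 = -8969)
1/(-45283/n + 13766/Y) = 1/(-45283/37491 + 13766/(-8969)) = 1/(-45283*1/37491 + 13766*(-1/8969)) = 1/(-45283/37491 - 13766/8969) = 1/(-922244333/336256779) = -336256779/922244333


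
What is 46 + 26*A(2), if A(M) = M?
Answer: 98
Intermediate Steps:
46 + 26*A(2) = 46 + 26*2 = 46 + 52 = 98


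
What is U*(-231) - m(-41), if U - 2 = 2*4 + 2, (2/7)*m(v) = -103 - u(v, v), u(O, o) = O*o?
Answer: 3472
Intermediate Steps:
m(v) = -721/2 - 7*v**2/2 (m(v) = 7*(-103 - v*v)/2 = 7*(-103 - v**2)/2 = -721/2 - 7*v**2/2)
U = 12 (U = 2 + (2*4 + 2) = 2 + (8 + 2) = 2 + 10 = 12)
U*(-231) - m(-41) = 12*(-231) - (-721/2 - 7/2*(-41)**2) = -2772 - (-721/2 - 7/2*1681) = -2772 - (-721/2 - 11767/2) = -2772 - 1*(-6244) = -2772 + 6244 = 3472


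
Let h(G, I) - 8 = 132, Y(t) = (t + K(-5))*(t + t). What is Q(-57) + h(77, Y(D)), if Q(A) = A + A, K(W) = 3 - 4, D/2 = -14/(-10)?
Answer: 26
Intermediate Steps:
D = 14/5 (D = 2*(-14/(-10)) = 2*(-14*(-⅒)) = 2*(7/5) = 14/5 ≈ 2.8000)
K(W) = -1
Q(A) = 2*A
Y(t) = 2*t*(-1 + t) (Y(t) = (t - 1)*(t + t) = (-1 + t)*(2*t) = 2*t*(-1 + t))
h(G, I) = 140 (h(G, I) = 8 + 132 = 140)
Q(-57) + h(77, Y(D)) = 2*(-57) + 140 = -114 + 140 = 26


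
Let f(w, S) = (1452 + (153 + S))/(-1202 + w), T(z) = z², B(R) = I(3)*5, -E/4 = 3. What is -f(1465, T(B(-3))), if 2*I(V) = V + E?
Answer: -8445/1052 ≈ -8.0276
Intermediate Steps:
E = -12 (E = -4*3 = -12)
I(V) = -6 + V/2 (I(V) = (V - 12)/2 = (-12 + V)/2 = -6 + V/2)
B(R) = -45/2 (B(R) = (-6 + (½)*3)*5 = (-6 + 3/2)*5 = -9/2*5 = -45/2)
f(w, S) = (1605 + S)/(-1202 + w)
-f(1465, T(B(-3))) = -(1605 + (-45/2)²)/(-1202 + 1465) = -(1605 + 2025/4)/263 = -8445/(263*4) = -1*8445/1052 = -8445/1052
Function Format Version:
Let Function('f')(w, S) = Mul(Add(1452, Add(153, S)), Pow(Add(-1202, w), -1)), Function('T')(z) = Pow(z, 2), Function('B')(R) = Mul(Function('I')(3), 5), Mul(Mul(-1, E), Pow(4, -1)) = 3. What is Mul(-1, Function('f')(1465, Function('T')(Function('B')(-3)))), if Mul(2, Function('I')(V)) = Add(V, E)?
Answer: Rational(-8445, 1052) ≈ -8.0276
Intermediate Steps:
E = -12 (E = Mul(-4, 3) = -12)
Function('I')(V) = Add(-6, Mul(Rational(1, 2), V)) (Function('I')(V) = Mul(Rational(1, 2), Add(V, -12)) = Mul(Rational(1, 2), Add(-12, V)) = Add(-6, Mul(Rational(1, 2), V)))
Function('B')(R) = Rational(-45, 2) (Function('B')(R) = Mul(Add(-6, Mul(Rational(1, 2), 3)), 5) = Mul(Add(-6, Rational(3, 2)), 5) = Mul(Rational(-9, 2), 5) = Rational(-45, 2))
Function('f')(w, S) = Mul(Pow(Add(-1202, w), -1), Add(1605, S)) (Function('f')(w, S) = Mul(Add(1605, S), Pow(Add(-1202, w), -1)) = Mul(Pow(Add(-1202, w), -1), Add(1605, S)))
Mul(-1, Function('f')(1465, Function('T')(Function('B')(-3)))) = Mul(-1, Mul(Pow(Add(-1202, 1465), -1), Add(1605, Pow(Rational(-45, 2), 2)))) = Mul(-1, Mul(Pow(263, -1), Add(1605, Rational(2025, 4)))) = Mul(-1, Mul(Rational(1, 263), Rational(8445, 4))) = Mul(-1, Rational(8445, 1052)) = Rational(-8445, 1052)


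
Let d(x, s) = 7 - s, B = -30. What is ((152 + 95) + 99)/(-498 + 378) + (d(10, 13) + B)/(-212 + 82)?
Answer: -2033/780 ≈ -2.6064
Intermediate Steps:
((152 + 95) + 99)/(-498 + 378) + (d(10, 13) + B)/(-212 + 82) = ((152 + 95) + 99)/(-498 + 378) + ((7 - 1*13) - 30)/(-212 + 82) = (247 + 99)/(-120) + ((7 - 13) - 30)/(-130) = -1/120*346 + (-6 - 30)*(-1/130) = -173/60 - 36*(-1/130) = -173/60 + 18/65 = -2033/780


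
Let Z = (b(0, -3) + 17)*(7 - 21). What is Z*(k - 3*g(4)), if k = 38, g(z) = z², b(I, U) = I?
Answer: 2380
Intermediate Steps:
Z = -238 (Z = (0 + 17)*(7 - 21) = 17*(-14) = -238)
Z*(k - 3*g(4)) = -238*(38 - 3*4²) = -238*(38 - 3*16) = -238*(38 - 48) = -238*(-10) = 2380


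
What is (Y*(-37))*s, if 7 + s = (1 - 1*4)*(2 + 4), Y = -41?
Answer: -37925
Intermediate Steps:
s = -25 (s = -7 + (1 - 1*4)*(2 + 4) = -7 + (1 - 4)*6 = -7 - 3*6 = -7 - 18 = -25)
(Y*(-37))*s = -41*(-37)*(-25) = 1517*(-25) = -37925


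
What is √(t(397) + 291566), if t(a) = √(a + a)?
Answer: √(291566 + √794) ≈ 539.99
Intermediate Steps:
t(a) = √2*√a (t(a) = √(2*a) = √2*√a)
√(t(397) + 291566) = √(√2*√397 + 291566) = √(√794 + 291566) = √(291566 + √794)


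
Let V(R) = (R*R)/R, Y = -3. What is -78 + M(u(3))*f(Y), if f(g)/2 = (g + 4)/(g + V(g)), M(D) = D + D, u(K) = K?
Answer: -80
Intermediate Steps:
V(R) = R (V(R) = R²/R = R)
M(D) = 2*D
f(g) = (4 + g)/g (f(g) = 2*((g + 4)/(g + g)) = 2*((4 + g)/((2*g))) = 2*((4 + g)*(1/(2*g))) = 2*((4 + g)/(2*g)) = (4 + g)/g)
-78 + M(u(3))*f(Y) = -78 + (2*3)*((4 - 3)/(-3)) = -78 + 6*(-⅓*1) = -78 + 6*(-⅓) = -78 - 2 = -80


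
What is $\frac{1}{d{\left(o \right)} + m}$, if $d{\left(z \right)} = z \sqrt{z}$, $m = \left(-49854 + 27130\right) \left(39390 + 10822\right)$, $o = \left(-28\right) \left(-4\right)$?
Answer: $- \frac{71313593}{81370056745026576} - \frac{7 \sqrt{7}}{20342514186256644} \approx -8.7641 \cdot 10^{-10}$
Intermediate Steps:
$o = 112$
$m = -1141017488$ ($m = \left(-22724\right) 50212 = -1141017488$)
$d{\left(z \right)} = z^{\frac{3}{2}}$
$\frac{1}{d{\left(o \right)} + m} = \frac{1}{112^{\frac{3}{2}} - 1141017488} = \frac{1}{448 \sqrt{7} - 1141017488} = \frac{1}{-1141017488 + 448 \sqrt{7}}$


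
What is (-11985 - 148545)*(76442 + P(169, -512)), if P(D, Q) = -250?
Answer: -12231101760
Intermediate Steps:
(-11985 - 148545)*(76442 + P(169, -512)) = (-11985 - 148545)*(76442 - 250) = -160530*76192 = -12231101760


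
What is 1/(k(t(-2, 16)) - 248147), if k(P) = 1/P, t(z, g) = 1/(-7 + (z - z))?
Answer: -1/248154 ≈ -4.0298e-6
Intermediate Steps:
t(z, g) = -1/7 (t(z, g) = 1/(-7 + 0) = 1/(-7) = -1/7)
1/(k(t(-2, 16)) - 248147) = 1/(1/(-1/7) - 248147) = 1/(-7 - 248147) = 1/(-248154) = -1/248154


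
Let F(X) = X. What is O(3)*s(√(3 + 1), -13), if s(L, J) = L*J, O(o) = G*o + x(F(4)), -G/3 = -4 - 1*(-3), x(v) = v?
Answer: -338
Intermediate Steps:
G = 3 (G = -3*(-4 - 1*(-3)) = -3*(-4 + 3) = -3*(-1) = 3)
O(o) = 4 + 3*o (O(o) = 3*o + 4 = 4 + 3*o)
s(L, J) = J*L
O(3)*s(√(3 + 1), -13) = (4 + 3*3)*(-13*√(3 + 1)) = (4 + 9)*(-13*√4) = 13*(-13*2) = 13*(-26) = -338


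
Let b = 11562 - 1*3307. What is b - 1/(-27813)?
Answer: 229596316/27813 ≈ 8255.0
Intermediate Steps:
b = 8255 (b = 11562 - 3307 = 8255)
b - 1/(-27813) = 8255 - 1/(-27813) = 8255 - 1*(-1/27813) = 8255 + 1/27813 = 229596316/27813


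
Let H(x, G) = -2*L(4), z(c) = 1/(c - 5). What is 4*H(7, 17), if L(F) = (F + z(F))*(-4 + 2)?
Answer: 48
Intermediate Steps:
z(c) = 1/(-5 + c)
L(F) = -2*F - 2/(-5 + F) (L(F) = (F + 1/(-5 + F))*(-4 + 2) = (F + 1/(-5 + F))*(-2) = -2*F - 2/(-5 + F))
H(x, G) = 12 (H(x, G) = -4*(-1 - 1*4*(-5 + 4))/(-5 + 4) = -4*(-1 - 1*4*(-1))/(-1) = -4*(-1)*(-1 + 4) = -4*(-1)*3 = -2*(-6) = 12)
4*H(7, 17) = 4*12 = 48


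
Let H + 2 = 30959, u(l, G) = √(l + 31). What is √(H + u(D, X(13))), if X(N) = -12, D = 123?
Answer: √(30957 + √154) ≈ 175.98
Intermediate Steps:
u(l, G) = √(31 + l)
H = 30957 (H = -2 + 30959 = 30957)
√(H + u(D, X(13))) = √(30957 + √(31 + 123)) = √(30957 + √154)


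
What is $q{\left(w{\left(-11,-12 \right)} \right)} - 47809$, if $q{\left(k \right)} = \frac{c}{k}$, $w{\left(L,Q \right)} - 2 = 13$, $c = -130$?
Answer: $- \frac{143453}{3} \approx -47818.0$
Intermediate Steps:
$w{\left(L,Q \right)} = 15$ ($w{\left(L,Q \right)} = 2 + 13 = 15$)
$q{\left(k \right)} = - \frac{130}{k}$
$q{\left(w{\left(-11,-12 \right)} \right)} - 47809 = - \frac{130}{15} - 47809 = \left(-130\right) \frac{1}{15} - 47809 = - \frac{26}{3} - 47809 = - \frac{143453}{3}$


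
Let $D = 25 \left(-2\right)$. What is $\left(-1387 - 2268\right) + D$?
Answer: $-3705$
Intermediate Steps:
$D = -50$
$\left(-1387 - 2268\right) + D = \left(-1387 - 2268\right) - 50 = -3655 - 50 = -3705$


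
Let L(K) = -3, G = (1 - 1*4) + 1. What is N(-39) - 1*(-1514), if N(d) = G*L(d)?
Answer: 1520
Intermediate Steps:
G = -2 (G = (1 - 4) + 1 = -3 + 1 = -2)
N(d) = 6 (N(d) = -2*(-3) = 6)
N(-39) - 1*(-1514) = 6 - 1*(-1514) = 6 + 1514 = 1520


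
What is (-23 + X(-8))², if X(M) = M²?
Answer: 1681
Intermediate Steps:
(-23 + X(-8))² = (-23 + (-8)²)² = (-23 + 64)² = 41² = 1681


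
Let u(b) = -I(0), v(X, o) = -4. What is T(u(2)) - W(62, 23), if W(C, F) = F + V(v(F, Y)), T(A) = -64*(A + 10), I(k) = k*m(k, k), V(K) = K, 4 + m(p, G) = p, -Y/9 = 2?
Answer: -659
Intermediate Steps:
Y = -18 (Y = -9*2 = -18)
m(p, G) = -4 + p
I(k) = k*(-4 + k)
u(b) = 0 (u(b) = -0*(-4 + 0) = -0*(-4) = -1*0 = 0)
T(A) = -640 - 64*A (T(A) = -64*(10 + A) = -640 - 64*A)
W(C, F) = -4 + F (W(C, F) = F - 4 = -4 + F)
T(u(2)) - W(62, 23) = (-640 - 64*0) - (-4 + 23) = (-640 + 0) - 1*19 = -640 - 19 = -659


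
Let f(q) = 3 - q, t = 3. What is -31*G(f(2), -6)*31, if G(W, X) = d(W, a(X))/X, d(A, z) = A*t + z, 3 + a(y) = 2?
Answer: 961/3 ≈ 320.33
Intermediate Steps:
a(y) = -1 (a(y) = -3 + 2 = -1)
d(A, z) = z + 3*A (d(A, z) = A*3 + z = 3*A + z = z + 3*A)
G(W, X) = (-1 + 3*W)/X
-31*G(f(2), -6)*31 = -31*(-1 + 3*(3 - 1*2))/(-6)*31 = -(-31)*(-1 + 3*(3 - 2))/6*31 = -(-31)*(-1 + 3*1)/6*31 = -(-31)*(-1 + 3)/6*31 = -(-31)*2/6*31 = -31*(-1/3)*31 = (31/3)*31 = 961/3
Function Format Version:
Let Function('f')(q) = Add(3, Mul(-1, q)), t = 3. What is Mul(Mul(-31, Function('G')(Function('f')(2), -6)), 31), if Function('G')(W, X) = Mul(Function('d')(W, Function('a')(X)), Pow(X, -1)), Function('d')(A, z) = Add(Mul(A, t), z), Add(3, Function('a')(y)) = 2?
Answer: Rational(961, 3) ≈ 320.33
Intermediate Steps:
Function('a')(y) = -1 (Function('a')(y) = Add(-3, 2) = -1)
Function('d')(A, z) = Add(z, Mul(3, A)) (Function('d')(A, z) = Add(Mul(A, 3), z) = Add(Mul(3, A), z) = Add(z, Mul(3, A)))
Function('G')(W, X) = Mul(Pow(X, -1), Add(-1, Mul(3, W))) (Function('G')(W, X) = Mul(Add(-1, Mul(3, W)), Pow(X, -1)) = Mul(Pow(X, -1), Add(-1, Mul(3, W))))
Mul(Mul(-31, Function('G')(Function('f')(2), -6)), 31) = Mul(Mul(-31, Mul(Pow(-6, -1), Add(-1, Mul(3, Add(3, Mul(-1, 2)))))), 31) = Mul(Mul(-31, Mul(Rational(-1, 6), Add(-1, Mul(3, Add(3, -2))))), 31) = Mul(Mul(-31, Mul(Rational(-1, 6), Add(-1, Mul(3, 1)))), 31) = Mul(Mul(-31, Mul(Rational(-1, 6), Add(-1, 3))), 31) = Mul(Mul(-31, Mul(Rational(-1, 6), 2)), 31) = Mul(Mul(-31, Rational(-1, 3)), 31) = Mul(Rational(31, 3), 31) = Rational(961, 3)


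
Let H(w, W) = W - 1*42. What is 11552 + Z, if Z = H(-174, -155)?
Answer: 11355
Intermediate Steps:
H(w, W) = -42 + W (H(w, W) = W - 42 = -42 + W)
Z = -197 (Z = -42 - 155 = -197)
11552 + Z = 11552 - 197 = 11355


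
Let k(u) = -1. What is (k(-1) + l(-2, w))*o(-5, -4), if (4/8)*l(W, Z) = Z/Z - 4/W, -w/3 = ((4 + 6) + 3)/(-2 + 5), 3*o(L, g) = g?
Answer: -20/3 ≈ -6.6667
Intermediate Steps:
o(L, g) = g/3
w = -13 (w = -3*((4 + 6) + 3)/(-2 + 5) = -3*(10 + 3)/3 = -39/3 = -3*13/3 = -13)
l(W, Z) = 2 - 8/W (l(W, Z) = 2*(Z/Z - 4/W) = 2*(1 - 4/W) = 2 - 8/W)
(k(-1) + l(-2, w))*o(-5, -4) = (-1 + (2 - 8/(-2)))*((1/3)*(-4)) = (-1 + (2 - 8*(-1/2)))*(-4/3) = (-1 + (2 + 4))*(-4/3) = (-1 + 6)*(-4/3) = 5*(-4/3) = -20/3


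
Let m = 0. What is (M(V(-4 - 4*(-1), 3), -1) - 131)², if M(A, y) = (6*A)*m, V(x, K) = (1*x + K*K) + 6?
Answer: 17161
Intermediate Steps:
V(x, K) = 6 + x + K² (V(x, K) = (x + K²) + 6 = 6 + x + K²)
M(A, y) = 0 (M(A, y) = (6*A)*0 = 0)
(M(V(-4 - 4*(-1), 3), -1) - 131)² = (0 - 131)² = (-131)² = 17161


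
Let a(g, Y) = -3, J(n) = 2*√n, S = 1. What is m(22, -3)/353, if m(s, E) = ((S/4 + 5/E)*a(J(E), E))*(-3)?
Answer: -51/1412 ≈ -0.036119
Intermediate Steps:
m(s, E) = 9/4 + 45/E (m(s, E) = ((1/4 + 5/E)*(-3))*(-3) = ((1*(¼) + 5/E)*(-3))*(-3) = ((¼ + 5/E)*(-3))*(-3) = (-¾ - 15/E)*(-3) = 9/4 + 45/E)
m(22, -3)/353 = (9/4 + 45/(-3))/353 = (9/4 + 45*(-⅓))*(1/353) = (9/4 - 15)*(1/353) = -51/4*1/353 = -51/1412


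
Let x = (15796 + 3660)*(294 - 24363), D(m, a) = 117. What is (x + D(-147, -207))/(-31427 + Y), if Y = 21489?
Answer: 468286347/9938 ≈ 47121.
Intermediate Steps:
x = -468286464 (x = 19456*(-24069) = -468286464)
(x + D(-147, -207))/(-31427 + Y) = (-468286464 + 117)/(-31427 + 21489) = -468286347/(-9938) = -468286347*(-1/9938) = 468286347/9938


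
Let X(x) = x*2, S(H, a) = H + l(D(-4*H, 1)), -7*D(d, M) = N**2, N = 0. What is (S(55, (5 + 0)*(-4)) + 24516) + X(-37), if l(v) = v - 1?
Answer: 24496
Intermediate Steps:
D(d, M) = 0 (D(d, M) = -1/7*0**2 = -1/7*0 = 0)
l(v) = -1 + v
S(H, a) = -1 + H (S(H, a) = H + (-1 + 0) = H - 1 = -1 + H)
X(x) = 2*x
(S(55, (5 + 0)*(-4)) + 24516) + X(-37) = ((-1 + 55) + 24516) + 2*(-37) = (54 + 24516) - 74 = 24570 - 74 = 24496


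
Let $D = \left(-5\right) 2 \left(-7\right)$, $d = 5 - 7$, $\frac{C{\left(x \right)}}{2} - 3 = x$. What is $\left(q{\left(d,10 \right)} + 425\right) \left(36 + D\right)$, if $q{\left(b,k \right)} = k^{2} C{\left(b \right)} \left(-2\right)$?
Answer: $2650$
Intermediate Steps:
$C{\left(x \right)} = 6 + 2 x$
$d = -2$ ($d = 5 - 7 = -2$)
$q{\left(b,k \right)} = - 2 k^{2} \left(6 + 2 b\right)$ ($q{\left(b,k \right)} = k^{2} \left(6 + 2 b\right) \left(-2\right) = - 2 k^{2} \left(6 + 2 b\right)$)
$D = 70$ ($D = \left(-10\right) \left(-7\right) = 70$)
$\left(q{\left(d,10 \right)} + 425\right) \left(36 + D\right) = \left(4 \cdot 10^{2} \left(-3 - -2\right) + 425\right) \left(36 + 70\right) = \left(4 \cdot 100 \left(-3 + 2\right) + 425\right) 106 = \left(4 \cdot 100 \left(-1\right) + 425\right) 106 = \left(-400 + 425\right) 106 = 25 \cdot 106 = 2650$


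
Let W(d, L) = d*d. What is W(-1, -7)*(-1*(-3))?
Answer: 3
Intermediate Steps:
W(d, L) = d**2
W(-1, -7)*(-1*(-3)) = (-1)**2*(-1*(-3)) = 1*3 = 3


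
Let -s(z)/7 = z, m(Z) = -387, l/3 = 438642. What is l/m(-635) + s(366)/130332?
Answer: -3176078869/934046 ≈ -3400.3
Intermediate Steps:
l = 1315926 (l = 3*438642 = 1315926)
s(z) = -7*z
l/m(-635) + s(366)/130332 = 1315926/(-387) - 7*366/130332 = 1315926*(-1/387) - 2562*1/130332 = -146214/43 - 427/21722 = -3176078869/934046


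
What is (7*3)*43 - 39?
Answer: 864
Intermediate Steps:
(7*3)*43 - 39 = 21*43 - 39 = 903 - 39 = 864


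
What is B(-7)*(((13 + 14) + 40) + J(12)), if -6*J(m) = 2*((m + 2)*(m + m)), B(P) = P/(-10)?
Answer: -63/2 ≈ -31.500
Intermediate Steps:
B(P) = -P/10 (B(P) = P*(-⅒) = -P/10)
J(m) = -2*m*(2 + m)/3 (J(m) = -(m + 2)*(m + m)/3 = -(2 + m)*(2*m)/3 = -2*m*(2 + m)/3)
B(-7)*(((13 + 14) + 40) + J(12)) = (-⅒*(-7))*(((13 + 14) + 40) - ⅔*12*(2 + 12)) = 7*((27 + 40) - ⅔*12*14)/10 = 7*(67 - 112)/10 = (7/10)*(-45) = -63/2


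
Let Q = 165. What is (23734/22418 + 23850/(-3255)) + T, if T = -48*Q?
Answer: -19279482931/2432353 ≈ -7926.3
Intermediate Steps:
T = -7920 (T = -48*165 = -7920)
(23734/22418 + 23850/(-3255)) + T = (23734/22418 + 23850/(-3255)) - 7920 = (23734*(1/22418) + 23850*(-1/3255)) - 7920 = (11867/11209 - 1590/217) - 7920 = -15247171/2432353 - 7920 = -19279482931/2432353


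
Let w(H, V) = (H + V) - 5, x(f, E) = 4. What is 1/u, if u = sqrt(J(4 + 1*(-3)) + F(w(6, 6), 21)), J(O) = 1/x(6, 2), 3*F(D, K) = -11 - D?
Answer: -2*I*sqrt(23)/23 ≈ -0.41703*I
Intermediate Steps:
w(H, V) = -5 + H + V
F(D, K) = -11/3 - D/3 (F(D, K) = (-11 - D)/3 = -11/3 - D/3)
J(O) = 1/4
u = I*sqrt(23)/2 (u = sqrt(1/4 + (-11/3 - (-5 + 6 + 6)/3)) = sqrt(1/4 + (-11/3 - 1/3*7)) = sqrt(1/4 + (-11/3 - 7/3)) = sqrt(1/4 - 6) = sqrt(-23/4) = I*sqrt(23)/2 ≈ 2.3979*I)
1/u = 1/(I*sqrt(23)/2) = -2*I*sqrt(23)/23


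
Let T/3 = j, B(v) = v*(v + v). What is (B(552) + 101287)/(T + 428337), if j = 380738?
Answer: 710695/1570551 ≈ 0.45251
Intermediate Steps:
B(v) = 2*v² (B(v) = v*(2*v) = 2*v²)
T = 1142214 (T = 3*380738 = 1142214)
(B(552) + 101287)/(T + 428337) = (2*552² + 101287)/(1142214 + 428337) = (2*304704 + 101287)/1570551 = (609408 + 101287)*(1/1570551) = 710695*(1/1570551) = 710695/1570551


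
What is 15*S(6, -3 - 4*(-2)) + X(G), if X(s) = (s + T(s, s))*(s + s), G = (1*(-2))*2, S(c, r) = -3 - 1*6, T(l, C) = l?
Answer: -71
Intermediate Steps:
S(c, r) = -9 (S(c, r) = -3 - 6 = -9)
G = -4 (G = -2*2 = -4)
X(s) = 4*s**2 (X(s) = (s + s)*(s + s) = (2*s)*(2*s) = 4*s**2)
15*S(6, -3 - 4*(-2)) + X(G) = 15*(-9) + 4*(-4)**2 = -135 + 4*16 = -135 + 64 = -71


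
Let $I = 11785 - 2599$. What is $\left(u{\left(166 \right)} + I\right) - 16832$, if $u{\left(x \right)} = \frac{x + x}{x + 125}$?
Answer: $- \frac{2224654}{291} \approx -7644.9$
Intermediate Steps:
$I = 9186$ ($I = 11785 - 2599 = 9186$)
$u{\left(x \right)} = \frac{2 x}{125 + x}$
$\left(u{\left(166 \right)} + I\right) - 16832 = \left(2 \cdot 166 \frac{1}{125 + 166} + 9186\right) - 16832 = \left(2 \cdot 166 \cdot \frac{1}{291} + 9186\right) - 16832 = \left(\frac{332}{291} + 9186\right) - 16832 = \frac{2673458}{291} - 16832 = - \frac{2224654}{291}$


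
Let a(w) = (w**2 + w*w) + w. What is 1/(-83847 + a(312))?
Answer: 1/111153 ≈ 8.9966e-6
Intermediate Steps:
a(w) = w + 2*w**2 (a(w) = (w**2 + w**2) + w = 2*w**2 + w = w + 2*w**2)
1/(-83847 + a(312)) = 1/(-83847 + 312*(1 + 2*312)) = 1/(-83847 + 312*(1 + 624)) = 1/(-83847 + 312*625) = 1/(-83847 + 195000) = 1/111153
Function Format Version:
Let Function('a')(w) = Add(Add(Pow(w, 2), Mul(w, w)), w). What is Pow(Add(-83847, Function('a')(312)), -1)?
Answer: Rational(1, 111153) ≈ 8.9966e-6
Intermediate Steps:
Function('a')(w) = Add(w, Mul(2, Pow(w, 2))) (Function('a')(w) = Add(Add(Pow(w, 2), Pow(w, 2)), w) = Add(Mul(2, Pow(w, 2)), w) = Add(w, Mul(2, Pow(w, 2))))
Pow(Add(-83847, Function('a')(312)), -1) = Pow(Add(-83847, Mul(312, Add(1, Mul(2, 312)))), -1) = Pow(Add(-83847, Mul(312, Add(1, 624))), -1) = Pow(Add(-83847, Mul(312, 625)), -1) = Pow(Add(-83847, 195000), -1) = Pow(111153, -1) = Rational(1, 111153)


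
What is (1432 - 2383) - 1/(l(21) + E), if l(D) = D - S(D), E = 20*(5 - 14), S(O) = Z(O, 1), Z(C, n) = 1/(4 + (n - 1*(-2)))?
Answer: -1059407/1114 ≈ -950.99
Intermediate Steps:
Z(C, n) = 1/(6 + n) (Z(C, n) = 1/(4 + (n + 2)) = 1/(4 + (2 + n)) = 1/(6 + n))
S(O) = ⅐ (S(O) = 1/(6 + 1) = 1/7 = ⅐)
E = -180 (E = 20*(-9) = -180)
l(D) = -⅐ + D (l(D) = D - 1*⅐ = D - ⅐ = -⅐ + D)
(1432 - 2383) - 1/(l(21) + E) = (1432 - 2383) - 1/((-⅐ + 21) - 180) = -951 - 1/(146/7 - 180) = -951 - 1/(-1114/7) = -951 - 1*(-7/1114) = -951 + 7/1114 = -1059407/1114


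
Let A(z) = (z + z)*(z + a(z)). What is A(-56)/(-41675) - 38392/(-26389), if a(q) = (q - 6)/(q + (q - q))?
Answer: 1437747028/1099761575 ≈ 1.3073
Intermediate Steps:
a(q) = (-6 + q)/q (a(q) = (-6 + q)/(q + 0) = (-6 + q)/q)
A(z) = 2*z*(z + (-6 + z)/z) (A(z) = (z + z)*(z + (-6 + z)/z) = (2*z)*(z + (-6 + z)/z) = 2*z*(z + (-6 + z)/z))
A(-56)/(-41675) - 38392/(-26389) = (-12 + 2*(-56) + 2*(-56)²)/(-41675) - 38392/(-26389) = (-12 - 112 + 2*3136)*(-1/41675) - 38392*(-1/26389) = (-12 - 112 + 6272)*(-1/41675) + 38392/26389 = 6148*(-1/41675) + 38392/26389 = -6148/41675 + 38392/26389 = 1437747028/1099761575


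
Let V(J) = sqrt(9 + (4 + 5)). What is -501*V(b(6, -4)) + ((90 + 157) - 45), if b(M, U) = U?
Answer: 202 - 1503*sqrt(2) ≈ -1923.6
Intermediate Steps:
V(J) = 3*sqrt(2) (V(J) = sqrt(9 + 9) = sqrt(18) = 3*sqrt(2))
-501*V(b(6, -4)) + ((90 + 157) - 45) = -1503*sqrt(2) + ((90 + 157) - 45) = -1503*sqrt(2) + (247 - 45) = -1503*sqrt(2) + 202 = 202 - 1503*sqrt(2)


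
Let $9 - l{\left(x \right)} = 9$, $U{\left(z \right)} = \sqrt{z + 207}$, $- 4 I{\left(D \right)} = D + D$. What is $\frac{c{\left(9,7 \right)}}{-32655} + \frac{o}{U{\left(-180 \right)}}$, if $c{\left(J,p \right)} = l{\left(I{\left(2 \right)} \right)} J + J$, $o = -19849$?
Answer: $- \frac{3}{10885} - \frac{19849 \sqrt{3}}{9} \approx -3819.9$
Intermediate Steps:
$I{\left(D \right)} = - \frac{D}{2}$ ($I{\left(D \right)} = - \frac{D + D}{4} = - \frac{2 D}{4} = - \frac{D}{2}$)
$U{\left(z \right)} = \sqrt{207 + z}$
$l{\left(x \right)} = 0$ ($l{\left(x \right)} = 9 - 9 = 0$)
$c{\left(J,p \right)} = J$ ($c{\left(J,p \right)} = 0 J + J = 0 + J = J$)
$\frac{c{\left(9,7 \right)}}{-32655} + \frac{o}{U{\left(-180 \right)}} = \frac{9}{-32655} - \frac{19849}{\sqrt{207 - 180}} = 9 \left(- \frac{1}{32655}\right) - \frac{19849}{\sqrt{27}} = - \frac{3}{10885} - \frac{19849}{3 \sqrt{3}} = - \frac{3}{10885} - 19849 \frac{\sqrt{3}}{9} = - \frac{3}{10885} - \frac{19849 \sqrt{3}}{9}$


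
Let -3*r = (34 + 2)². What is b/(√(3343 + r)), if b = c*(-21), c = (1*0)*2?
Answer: 0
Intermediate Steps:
r = -432 (r = -(34 + 2)²/3 = -⅓*36² = -⅓*1296 = -432)
c = 0 (c = 0*2 = 0)
b = 0 (b = 0*(-21) = 0)
b/(√(3343 + r)) = 0/(√(3343 - 432)) = 0/(√2911) = 0*(√2911/2911) = 0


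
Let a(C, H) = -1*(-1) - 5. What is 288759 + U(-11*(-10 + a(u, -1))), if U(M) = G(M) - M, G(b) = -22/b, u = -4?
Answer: 2020234/7 ≈ 2.8861e+5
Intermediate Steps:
a(C, H) = -4 (a(C, H) = 1 - 5 = -4)
U(M) = -M - 22/M (U(M) = -22/M - M = -M - 22/M)
288759 + U(-11*(-10 + a(u, -1))) = 288759 + (-(-11)*(-10 - 4) - 22*(-1/(11*(-10 - 4)))) = 288759 + (-(-11)*(-14) - 22/((-11*(-14)))) = 288759 + (-1*154 - 22/154) = 288759 + (-154 - 22*1/154) = 288759 + (-154 - ⅐) = 288759 - 1079/7 = 2020234/7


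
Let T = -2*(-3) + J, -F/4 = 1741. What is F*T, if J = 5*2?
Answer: -111424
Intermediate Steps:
J = 10
F = -6964 (F = -4*1741 = -6964)
T = 16 (T = -2*(-3) + 10 = 6 + 10 = 16)
F*T = -6964*16 = -111424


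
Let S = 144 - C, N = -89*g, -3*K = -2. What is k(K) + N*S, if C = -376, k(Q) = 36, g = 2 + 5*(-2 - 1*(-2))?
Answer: -92524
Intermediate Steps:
K = 2/3 (K = -1/3*(-2) = 2/3 ≈ 0.66667)
g = 2 (g = 2 + 5*(-2 + 2) = 2 + 5*0 = 2 + 0 = 2)
N = -178 (N = -89*2 = -178)
S = 520 (S = 144 - 1*(-376) = 144 + 376 = 520)
k(K) + N*S = 36 - 178*520 = 36 - 92560 = -92524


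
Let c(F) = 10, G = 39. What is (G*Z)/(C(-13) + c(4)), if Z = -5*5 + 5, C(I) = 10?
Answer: -39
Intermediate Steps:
Z = -20 (Z = -25 + 5 = -20)
(G*Z)/(C(-13) + c(4)) = (39*(-20))/(10 + 10) = -780/20 = -780*1/20 = -39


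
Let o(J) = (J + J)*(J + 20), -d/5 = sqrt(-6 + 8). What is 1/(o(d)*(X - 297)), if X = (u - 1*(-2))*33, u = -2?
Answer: 1/207900 + sqrt(2)/103950 ≈ 1.8415e-5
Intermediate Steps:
d = -5*sqrt(2) (d = -5*sqrt(-6 + 8) = -5*sqrt(2) ≈ -7.0711)
o(J) = 2*J*(20 + J) (o(J) = (2*J)*(20 + J) = 2*J*(20 + J))
X = 0 (X = (-2 - 1*(-2))*33 = (-2 + 2)*33 = 0*33 = 0)
1/(o(d)*(X - 297)) = 1/((2*(-5*sqrt(2))*(20 - 5*sqrt(2)))*(0 - 297)) = 1/(-10*sqrt(2)*(20 - 5*sqrt(2))*(-297)) = 1/(2970*sqrt(2)*(20 - 5*sqrt(2))) = sqrt(2)/(5940*(20 - 5*sqrt(2)))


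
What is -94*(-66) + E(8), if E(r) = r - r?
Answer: 6204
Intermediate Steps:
E(r) = 0
-94*(-66) + E(8) = -94*(-66) + 0 = 6204 + 0 = 6204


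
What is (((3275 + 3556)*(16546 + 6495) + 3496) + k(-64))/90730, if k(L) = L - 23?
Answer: 15739648/9073 ≈ 1734.8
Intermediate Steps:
k(L) = -23 + L
(((3275 + 3556)*(16546 + 6495) + 3496) + k(-64))/90730 = (((3275 + 3556)*(16546 + 6495) + 3496) + (-23 - 64))/90730 = ((6831*23041 + 3496) - 87)*(1/90730) = ((157393071 + 3496) - 87)*(1/90730) = (157396567 - 87)*(1/90730) = 157396480*(1/90730) = 15739648/9073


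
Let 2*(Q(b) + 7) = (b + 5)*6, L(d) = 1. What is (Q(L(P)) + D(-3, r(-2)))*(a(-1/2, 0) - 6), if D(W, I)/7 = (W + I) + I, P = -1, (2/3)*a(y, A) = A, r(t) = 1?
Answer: -24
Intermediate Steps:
a(y, A) = 3*A/2
D(W, I) = 7*W + 14*I (D(W, I) = 7*((W + I) + I) = 7*((I + W) + I) = 7*(W + 2*I) = 7*W + 14*I)
Q(b) = 8 + 3*b (Q(b) = -7 + ((b + 5)*6)/2 = -7 + ((5 + b)*6)/2 = -7 + (30 + 6*b)/2 = -7 + (15 + 3*b) = 8 + 3*b)
(Q(L(P)) + D(-3, r(-2)))*(a(-1/2, 0) - 6) = ((8 + 3*1) + (7*(-3) + 14*1))*((3/2)*0 - 6) = ((8 + 3) + (-21 + 14))*(0 - 6) = (11 - 7)*(-6) = 4*(-6) = -24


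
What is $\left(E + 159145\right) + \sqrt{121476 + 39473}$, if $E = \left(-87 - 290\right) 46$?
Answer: $141803 + \sqrt{160949} \approx 1.422 \cdot 10^{5}$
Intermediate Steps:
$E = -17342$ ($E = \left(-377\right) 46 = -17342$)
$\left(E + 159145\right) + \sqrt{121476 + 39473} = \left(-17342 + 159145\right) + \sqrt{121476 + 39473} = 141803 + \sqrt{160949}$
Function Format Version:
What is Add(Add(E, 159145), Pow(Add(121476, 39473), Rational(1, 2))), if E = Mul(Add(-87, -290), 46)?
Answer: Add(141803, Pow(160949, Rational(1, 2))) ≈ 1.4220e+5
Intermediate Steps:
E = -17342 (E = Mul(-377, 46) = -17342)
Add(Add(E, 159145), Pow(Add(121476, 39473), Rational(1, 2))) = Add(Add(-17342, 159145), Pow(Add(121476, 39473), Rational(1, 2))) = Add(141803, Pow(160949, Rational(1, 2)))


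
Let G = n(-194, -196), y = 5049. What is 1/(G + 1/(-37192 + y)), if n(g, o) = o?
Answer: -32143/6300029 ≈ -0.0051020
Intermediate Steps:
G = -196
1/(G + 1/(-37192 + y)) = 1/(-196 + 1/(-37192 + 5049)) = 1/(-196 + 1/(-32143)) = 1/(-196 - 1/32143) = 1/(-6300029/32143) = -32143/6300029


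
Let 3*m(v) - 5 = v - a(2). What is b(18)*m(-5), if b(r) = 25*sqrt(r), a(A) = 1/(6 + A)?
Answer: -25*sqrt(2)/8 ≈ -4.4194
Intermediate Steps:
m(v) = 13/8 + v/3 (m(v) = 5/3 + (v - 1/(6 + 2))/3 = 5/3 + (v - 1/8)/3 = 5/3 + (-1/8 + v)/3 = 5/3 + (-1/24 + v/3) = 13/8 + v/3)
b(18)*m(-5) = (25*sqrt(18))*(13/8 + (1/3)*(-5)) = (25*(3*sqrt(2)))*(13/8 - 5/3) = (75*sqrt(2))*(-1/24) = -25*sqrt(2)/8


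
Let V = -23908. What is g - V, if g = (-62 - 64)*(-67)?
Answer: 32350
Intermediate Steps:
g = 8442 (g = -126*(-67) = 8442)
g - V = 8442 - 1*(-23908) = 8442 + 23908 = 32350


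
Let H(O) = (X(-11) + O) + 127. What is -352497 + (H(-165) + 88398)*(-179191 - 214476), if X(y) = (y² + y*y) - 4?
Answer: -34878461363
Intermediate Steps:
X(y) = -4 + 2*y² (X(y) = (y² + y²) - 4 = 2*y² - 4 = -4 + 2*y²)
H(O) = 365 + O (H(O) = ((-4 + 2*(-11)²) + O) + 127 = ((-4 + 2*121) + O) + 127 = ((-4 + 242) + O) + 127 = (238 + O) + 127 = 365 + O)
-352497 + (H(-165) + 88398)*(-179191 - 214476) = -352497 + ((365 - 165) + 88398)*(-179191 - 214476) = -352497 + (200 + 88398)*(-393667) = -352497 + 88598*(-393667) = -352497 - 34878108866 = -34878461363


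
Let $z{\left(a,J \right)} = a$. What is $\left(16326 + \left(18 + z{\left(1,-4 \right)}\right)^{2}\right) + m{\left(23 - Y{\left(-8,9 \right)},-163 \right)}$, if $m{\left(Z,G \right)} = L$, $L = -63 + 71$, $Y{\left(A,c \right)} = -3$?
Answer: $16695$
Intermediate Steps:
$L = 8$
$m{\left(Z,G \right)} = 8$
$\left(16326 + \left(18 + z{\left(1,-4 \right)}\right)^{2}\right) + m{\left(23 - Y{\left(-8,9 \right)},-163 \right)} = \left(16326 + \left(18 + 1\right)^{2}\right) + 8 = \left(16326 + 19^{2}\right) + 8 = \left(16326 + 361\right) + 8 = 16687 + 8 = 16695$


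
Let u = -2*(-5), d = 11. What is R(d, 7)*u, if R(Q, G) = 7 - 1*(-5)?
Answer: 120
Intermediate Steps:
R(Q, G) = 12 (R(Q, G) = 7 + 5 = 12)
u = 10
R(d, 7)*u = 12*10 = 120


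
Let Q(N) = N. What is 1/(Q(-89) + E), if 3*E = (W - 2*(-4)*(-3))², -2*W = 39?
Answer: 4/2167 ≈ 0.0018459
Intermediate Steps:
W = -39/2 (W = -½*39 = -39/2 ≈ -19.500)
E = 2523/4 (E = (-39/2 - 2*(-4)*(-3))²/3 = (-39/2 + 8*(-3))²/3 = (-39/2 - 24)²/3 = (-87/2)²/3 = (⅓)*(7569/4) = 2523/4 ≈ 630.75)
1/(Q(-89) + E) = 1/(-89 + 2523/4) = 1/(2167/4) = 4/2167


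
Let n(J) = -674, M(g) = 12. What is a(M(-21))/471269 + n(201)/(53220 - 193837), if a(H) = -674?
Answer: 222859448/66268432973 ≈ 0.0033630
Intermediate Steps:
a(M(-21))/471269 + n(201)/(53220 - 193837) = -674/471269 - 674/(53220 - 193837) = -674*1/471269 - 674/(-140617) = -674/471269 - 674*(-1/140617) = -674/471269 + 674/140617 = 222859448/66268432973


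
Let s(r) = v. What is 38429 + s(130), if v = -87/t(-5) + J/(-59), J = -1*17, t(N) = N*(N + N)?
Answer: 113361267/2950 ≈ 38428.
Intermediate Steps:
t(N) = 2*N**2 (t(N) = N*(2*N) = 2*N**2)
J = -17
v = -4283/2950 (v = -87/(2*(-5)**2) - 17/(-59) = -87/(2*25) - 17*(-1/59) = -87/50 + 17/59 = -4283/2950 ≈ -1.4519)
s(r) = -4283/2950
38429 + s(130) = 38429 - 4283/2950 = 113361267/2950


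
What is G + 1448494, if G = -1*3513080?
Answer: -2064586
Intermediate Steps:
G = -3513080
G + 1448494 = -3513080 + 1448494 = -2064586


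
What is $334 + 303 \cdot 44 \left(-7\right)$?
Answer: $-92990$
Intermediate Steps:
$334 + 303 \cdot 44 \left(-7\right) = 334 + 303 \left(-308\right) = 334 - 93324 = -92990$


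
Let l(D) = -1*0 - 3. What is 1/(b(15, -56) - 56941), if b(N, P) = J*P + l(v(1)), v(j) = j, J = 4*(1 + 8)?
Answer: -1/58960 ≈ -1.6961e-5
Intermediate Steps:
J = 36 (J = 4*9 = 36)
l(D) = -3 (l(D) = 0 - 3 = -3)
b(N, P) = -3 + 36*P (b(N, P) = 36*P - 3 = -3 + 36*P)
1/(b(15, -56) - 56941) = 1/((-3 + 36*(-56)) - 56941) = 1/((-3 - 2016) - 56941) = 1/(-2019 - 56941) = 1/(-58960) = -1/58960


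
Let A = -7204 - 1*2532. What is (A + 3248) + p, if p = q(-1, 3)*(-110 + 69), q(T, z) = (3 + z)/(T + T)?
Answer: -6365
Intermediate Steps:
A = -9736 (A = -7204 - 2532 = -9736)
q(T, z) = (3 + z)/(2*T) (q(T, z) = (3 + z)/((2*T)) = (3 + z)*(1/(2*T)) = (3 + z)/(2*T))
p = 123 (p = ((1/2)*(3 + 3)/(-1))*(-110 + 69) = ((1/2)*(-1)*6)*(-41) = -3*(-41) = 123)
(A + 3248) + p = (-9736 + 3248) + 123 = -6488 + 123 = -6365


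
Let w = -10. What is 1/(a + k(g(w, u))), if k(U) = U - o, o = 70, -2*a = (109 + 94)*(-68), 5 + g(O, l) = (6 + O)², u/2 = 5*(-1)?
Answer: 1/6843 ≈ 0.00014613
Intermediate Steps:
u = -10 (u = 2*(5*(-1)) = 2*(-5) = -10)
g(O, l) = -5 + (6 + O)²
a = 6902 (a = -(109 + 94)*(-68)/2 = -203*(-68)/2 = -½*(-13804) = 6902)
k(U) = -70 + U (k(U) = U - 1*70 = U - 70 = -70 + U)
1/(a + k(g(w, u))) = 1/(6902 + (-70 + (-5 + (6 - 10)²))) = 1/(6902 + (-70 + (-5 + (-4)²))) = 1/(6902 + (-70 + (-5 + 16))) = 1/(6902 + (-70 + 11)) = 1/(6902 - 59) = 1/6843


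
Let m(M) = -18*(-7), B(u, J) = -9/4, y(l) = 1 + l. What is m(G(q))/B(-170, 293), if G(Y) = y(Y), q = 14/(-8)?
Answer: -56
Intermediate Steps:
q = -7/4 (q = 14*(-⅛) = -7/4 ≈ -1.7500)
G(Y) = 1 + Y
B(u, J) = -9/4 (B(u, J) = -9*¼ = -9/4)
m(M) = 126
m(G(q))/B(-170, 293) = 126/(-9/4) = 126*(-4/9) = -56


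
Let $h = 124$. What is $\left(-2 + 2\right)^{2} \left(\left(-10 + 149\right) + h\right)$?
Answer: $0$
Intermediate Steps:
$\left(-2 + 2\right)^{2} \left(\left(-10 + 149\right) + h\right) = \left(-2 + 2\right)^{2} \left(\left(-10 + 149\right) + 124\right) = 0^{2} \left(139 + 124\right) = 0 \cdot 263 = 0$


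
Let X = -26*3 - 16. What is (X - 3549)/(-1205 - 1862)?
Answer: 3643/3067 ≈ 1.1878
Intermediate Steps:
X = -94 (X = -78 - 16 = -94)
(X - 3549)/(-1205 - 1862) = (-94 - 3549)/(-1205 - 1862) = -3643/(-3067) = -3643*(-1/3067) = 3643/3067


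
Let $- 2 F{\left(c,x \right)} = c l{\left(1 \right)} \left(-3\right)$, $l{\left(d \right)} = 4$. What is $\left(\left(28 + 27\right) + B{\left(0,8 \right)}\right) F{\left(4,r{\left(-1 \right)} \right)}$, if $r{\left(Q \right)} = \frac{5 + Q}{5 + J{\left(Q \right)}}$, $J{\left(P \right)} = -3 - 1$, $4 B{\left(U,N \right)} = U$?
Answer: $1320$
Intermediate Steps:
$B{\left(U,N \right)} = \frac{U}{4}$
$J{\left(P \right)} = -4$
$r{\left(Q \right)} = 5 + Q$ ($r{\left(Q \right)} = \frac{5 + Q}{5 - 4} = \frac{5 + Q}{1} = \left(5 + Q\right) 1 = 5 + Q$)
$F{\left(c,x \right)} = 6 c$ ($F{\left(c,x \right)} = - \frac{c 4 \left(-3\right)}{2} = - \frac{4 c \left(-3\right)}{2} = - \frac{\left(-12\right) c}{2} = 6 c$)
$\left(\left(28 + 27\right) + B{\left(0,8 \right)}\right) F{\left(4,r{\left(-1 \right)} \right)} = \left(\left(28 + 27\right) + \frac{1}{4} \cdot 0\right) 6 \cdot 4 = \left(55 + 0\right) 24 = 55 \cdot 24 = 1320$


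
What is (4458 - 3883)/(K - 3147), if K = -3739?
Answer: -575/6886 ≈ -0.083503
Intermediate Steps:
(4458 - 3883)/(K - 3147) = (4458 - 3883)/(-3739 - 3147) = 575/(-6886) = 575*(-1/6886) = -575/6886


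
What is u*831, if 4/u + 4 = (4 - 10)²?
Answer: 831/8 ≈ 103.88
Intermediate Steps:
u = ⅛ (u = 4/(-4 + (4 - 10)²) = 4/(-4 + (-6)²) = 4/(-4 + 36) = 4/32 = 4*(1/32) = ⅛ ≈ 0.12500)
u*831 = (⅛)*831 = 831/8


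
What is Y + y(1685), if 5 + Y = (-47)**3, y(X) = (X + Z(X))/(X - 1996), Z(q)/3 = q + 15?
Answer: -32297293/311 ≈ -1.0385e+5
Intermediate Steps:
Z(q) = 45 + 3*q (Z(q) = 3*(q + 15) = 3*(15 + q) = 45 + 3*q)
y(X) = (45 + 4*X)/(-1996 + X) (y(X) = (X + (45 + 3*X))/(X - 1996) = (45 + 4*X)/(-1996 + X))
Y = -103828 (Y = -5 + (-47)**3 = -5 - 103823 = -103828)
Y + y(1685) = -103828 + (45 + 4*1685)/(-1996 + 1685) = -103828 + (45 + 6740)/(-311) = -103828 - 1/311*6785 = -103828 - 6785/311 = -32297293/311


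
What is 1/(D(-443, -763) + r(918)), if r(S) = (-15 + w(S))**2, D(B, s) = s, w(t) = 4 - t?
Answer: 1/862278 ≈ 1.1597e-6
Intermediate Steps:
r(S) = (-11 - S)**2 (r(S) = (-15 + (4 - S))**2 = (-11 - S)**2)
1/(D(-443, -763) + r(918)) = 1/(-763 + (11 + 918)**2) = 1/(-763 + 929**2) = 1/(-763 + 863041) = 1/862278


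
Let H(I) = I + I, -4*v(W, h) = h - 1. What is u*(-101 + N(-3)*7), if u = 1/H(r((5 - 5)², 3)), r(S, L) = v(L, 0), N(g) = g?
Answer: -244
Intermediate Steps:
v(W, h) = ¼ - h/4 (v(W, h) = -(h - 1)/4 = -(-1 + h)/4 = ¼ - h/4)
r(S, L) = ¼ (r(S, L) = ¼ - ¼*0 = ¼ + 0 = ¼)
H(I) = 2*I
u = 2 (u = 1/(2*(¼)) = 1/(½) = 2)
u*(-101 + N(-3)*7) = 2*(-101 - 3*7) = 2*(-101 - 21) = 2*(-122) = -244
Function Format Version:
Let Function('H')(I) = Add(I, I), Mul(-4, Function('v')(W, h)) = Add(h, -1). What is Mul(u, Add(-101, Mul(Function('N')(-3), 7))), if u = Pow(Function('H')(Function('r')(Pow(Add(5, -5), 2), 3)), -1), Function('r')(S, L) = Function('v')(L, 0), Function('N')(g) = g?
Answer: -244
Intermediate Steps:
Function('v')(W, h) = Add(Rational(1, 4), Mul(Rational(-1, 4), h)) (Function('v')(W, h) = Mul(Rational(-1, 4), Add(h, -1)) = Mul(Rational(-1, 4), Add(-1, h)) = Add(Rational(1, 4), Mul(Rational(-1, 4), h)))
Function('r')(S, L) = Rational(1, 4) (Function('r')(S, L) = Add(Rational(1, 4), Mul(Rational(-1, 4), 0)) = Add(Rational(1, 4), 0) = Rational(1, 4))
Function('H')(I) = Mul(2, I)
u = 2 (u = Pow(Mul(2, Rational(1, 4)), -1) = Pow(Rational(1, 2), -1) = 2)
Mul(u, Add(-101, Mul(Function('N')(-3), 7))) = Mul(2, Add(-101, Mul(-3, 7))) = Mul(2, Add(-101, -21)) = Mul(2, -122) = -244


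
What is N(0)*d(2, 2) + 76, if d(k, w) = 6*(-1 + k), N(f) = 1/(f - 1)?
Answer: 70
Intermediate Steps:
N(f) = 1/(-1 + f)
d(k, w) = -6 + 6*k
N(0)*d(2, 2) + 76 = (-6 + 6*2)/(-1 + 0) + 76 = (-6 + 12)/(-1) + 76 = -1*6 + 76 = -6 + 76 = 70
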